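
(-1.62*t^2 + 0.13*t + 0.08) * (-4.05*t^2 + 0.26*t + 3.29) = 6.561*t^4 - 0.9477*t^3 - 5.62*t^2 + 0.4485*t + 0.2632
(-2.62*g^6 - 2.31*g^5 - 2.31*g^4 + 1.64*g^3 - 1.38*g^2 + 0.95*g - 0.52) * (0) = 0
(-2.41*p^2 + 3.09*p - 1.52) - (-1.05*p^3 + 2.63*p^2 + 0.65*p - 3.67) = 1.05*p^3 - 5.04*p^2 + 2.44*p + 2.15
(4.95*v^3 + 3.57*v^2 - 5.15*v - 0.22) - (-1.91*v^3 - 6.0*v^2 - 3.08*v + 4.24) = 6.86*v^3 + 9.57*v^2 - 2.07*v - 4.46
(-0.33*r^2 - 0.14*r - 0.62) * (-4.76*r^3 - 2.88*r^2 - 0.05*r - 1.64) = 1.5708*r^5 + 1.6168*r^4 + 3.3709*r^3 + 2.3338*r^2 + 0.2606*r + 1.0168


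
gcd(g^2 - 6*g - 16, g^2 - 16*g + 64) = g - 8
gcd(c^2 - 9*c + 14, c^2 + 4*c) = 1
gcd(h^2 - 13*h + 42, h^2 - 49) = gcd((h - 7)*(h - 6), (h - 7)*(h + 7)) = h - 7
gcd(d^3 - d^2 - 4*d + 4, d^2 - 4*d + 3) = d - 1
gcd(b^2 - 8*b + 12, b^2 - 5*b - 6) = b - 6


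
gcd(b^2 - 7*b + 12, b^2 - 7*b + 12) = b^2 - 7*b + 12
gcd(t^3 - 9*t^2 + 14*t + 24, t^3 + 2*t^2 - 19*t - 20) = t^2 - 3*t - 4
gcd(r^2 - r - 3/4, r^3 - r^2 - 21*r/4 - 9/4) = r + 1/2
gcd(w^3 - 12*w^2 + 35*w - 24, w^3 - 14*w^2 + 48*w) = w - 8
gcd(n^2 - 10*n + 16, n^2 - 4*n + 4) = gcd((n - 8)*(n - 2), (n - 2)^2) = n - 2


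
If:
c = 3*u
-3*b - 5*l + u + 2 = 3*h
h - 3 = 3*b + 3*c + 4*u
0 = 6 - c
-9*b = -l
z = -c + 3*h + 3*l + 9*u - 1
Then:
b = -83/57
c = 6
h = 468/19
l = -249/19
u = 2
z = 866/19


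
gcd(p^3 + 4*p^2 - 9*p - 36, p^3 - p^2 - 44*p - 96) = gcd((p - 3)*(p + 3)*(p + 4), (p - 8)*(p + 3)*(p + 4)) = p^2 + 7*p + 12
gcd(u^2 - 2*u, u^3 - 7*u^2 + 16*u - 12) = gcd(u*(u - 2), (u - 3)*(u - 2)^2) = u - 2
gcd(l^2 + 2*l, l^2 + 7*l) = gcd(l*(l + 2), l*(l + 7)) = l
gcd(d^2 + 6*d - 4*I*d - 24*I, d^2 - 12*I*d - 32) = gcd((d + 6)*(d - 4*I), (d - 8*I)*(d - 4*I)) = d - 4*I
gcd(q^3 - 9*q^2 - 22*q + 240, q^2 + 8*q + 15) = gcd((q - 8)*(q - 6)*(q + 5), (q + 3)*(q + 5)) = q + 5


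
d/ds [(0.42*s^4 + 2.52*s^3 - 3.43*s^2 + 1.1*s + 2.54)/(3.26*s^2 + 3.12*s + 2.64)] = (2.7384*s^5 + 12.1464*s^4 + 20.16*s^3 + 5.6708*s^2 - 34.6712*s - 5.0208)/(10.6276*s^4 + 20.3424*s^3 + 26.9472*s^2 + 16.4736*s + 6.9696)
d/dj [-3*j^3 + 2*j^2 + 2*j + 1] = -9*j^2 + 4*j + 2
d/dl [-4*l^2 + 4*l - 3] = 4 - 8*l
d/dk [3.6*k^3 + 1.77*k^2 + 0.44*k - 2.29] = 10.8*k^2 + 3.54*k + 0.44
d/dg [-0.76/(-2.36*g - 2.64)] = -1.7936/(2.36*g + 2.64)^2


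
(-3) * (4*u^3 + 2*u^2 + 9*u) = -12*u^3 - 6*u^2 - 27*u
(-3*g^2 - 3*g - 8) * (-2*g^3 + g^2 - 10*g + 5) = 6*g^5 + 3*g^4 + 43*g^3 + 7*g^2 + 65*g - 40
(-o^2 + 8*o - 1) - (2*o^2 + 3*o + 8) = -3*o^2 + 5*o - 9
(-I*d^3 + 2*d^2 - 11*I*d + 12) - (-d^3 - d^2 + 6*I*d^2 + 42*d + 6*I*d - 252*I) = d^3 - I*d^3 + 3*d^2 - 6*I*d^2 - 42*d - 17*I*d + 12 + 252*I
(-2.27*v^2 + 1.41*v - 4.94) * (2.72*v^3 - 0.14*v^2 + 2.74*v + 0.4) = -6.1744*v^5 + 4.153*v^4 - 19.854*v^3 + 3.647*v^2 - 12.9716*v - 1.976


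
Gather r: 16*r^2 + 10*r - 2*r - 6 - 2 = 16*r^2 + 8*r - 8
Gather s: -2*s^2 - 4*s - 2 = -2*s^2 - 4*s - 2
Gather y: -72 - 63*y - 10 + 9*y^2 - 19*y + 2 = 9*y^2 - 82*y - 80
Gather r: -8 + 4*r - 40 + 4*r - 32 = 8*r - 80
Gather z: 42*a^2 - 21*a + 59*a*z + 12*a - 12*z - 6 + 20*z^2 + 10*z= 42*a^2 - 9*a + 20*z^2 + z*(59*a - 2) - 6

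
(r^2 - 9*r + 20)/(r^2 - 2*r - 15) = (r - 4)/(r + 3)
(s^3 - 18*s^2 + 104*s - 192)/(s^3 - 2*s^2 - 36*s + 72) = (s^2 - 12*s + 32)/(s^2 + 4*s - 12)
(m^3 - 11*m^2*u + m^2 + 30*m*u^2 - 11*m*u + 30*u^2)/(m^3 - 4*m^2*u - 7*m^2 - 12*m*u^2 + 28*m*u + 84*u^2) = (m^2 - 5*m*u + m - 5*u)/(m^2 + 2*m*u - 7*m - 14*u)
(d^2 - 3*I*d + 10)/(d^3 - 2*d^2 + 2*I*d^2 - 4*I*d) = (d - 5*I)/(d*(d - 2))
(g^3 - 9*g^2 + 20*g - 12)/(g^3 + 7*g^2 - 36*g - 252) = (g^2 - 3*g + 2)/(g^2 + 13*g + 42)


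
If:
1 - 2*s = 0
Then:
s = 1/2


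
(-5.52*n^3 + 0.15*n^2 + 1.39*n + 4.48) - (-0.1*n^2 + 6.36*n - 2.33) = -5.52*n^3 + 0.25*n^2 - 4.97*n + 6.81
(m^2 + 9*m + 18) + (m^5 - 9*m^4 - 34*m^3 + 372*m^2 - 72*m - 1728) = m^5 - 9*m^4 - 34*m^3 + 373*m^2 - 63*m - 1710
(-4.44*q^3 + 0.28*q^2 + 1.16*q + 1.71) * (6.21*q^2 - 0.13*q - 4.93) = -27.5724*q^5 + 2.316*q^4 + 29.0564*q^3 + 9.0879*q^2 - 5.9411*q - 8.4303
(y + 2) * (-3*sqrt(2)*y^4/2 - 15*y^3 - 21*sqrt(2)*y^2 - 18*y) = -3*sqrt(2)*y^5/2 - 15*y^4 - 3*sqrt(2)*y^4 - 30*y^3 - 21*sqrt(2)*y^3 - 42*sqrt(2)*y^2 - 18*y^2 - 36*y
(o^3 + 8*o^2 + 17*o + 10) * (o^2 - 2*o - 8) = o^5 + 6*o^4 - 7*o^3 - 88*o^2 - 156*o - 80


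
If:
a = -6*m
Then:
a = -6*m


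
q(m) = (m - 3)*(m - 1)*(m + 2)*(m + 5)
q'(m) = (m - 3)*(m - 1)*(m + 2) + (m - 3)*(m - 1)*(m + 5) + (m - 3)*(m + 2)*(m + 5) + (m - 1)*(m + 2)*(m + 5) = 4*m^3 + 9*m^2 - 30*m - 19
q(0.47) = 18.12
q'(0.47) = -30.70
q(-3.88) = -70.69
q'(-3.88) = -0.75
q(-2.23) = -10.76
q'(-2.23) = 48.30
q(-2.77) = -37.35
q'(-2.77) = 48.14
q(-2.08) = -3.65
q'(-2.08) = 46.34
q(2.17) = -29.03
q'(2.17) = -0.85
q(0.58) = 14.63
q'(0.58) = -32.59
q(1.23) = -8.19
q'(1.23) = -34.84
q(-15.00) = 37440.00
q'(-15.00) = -11044.00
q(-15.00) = 37440.00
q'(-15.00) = -11044.00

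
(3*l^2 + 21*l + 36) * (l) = 3*l^3 + 21*l^2 + 36*l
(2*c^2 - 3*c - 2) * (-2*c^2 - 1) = -4*c^4 + 6*c^3 + 2*c^2 + 3*c + 2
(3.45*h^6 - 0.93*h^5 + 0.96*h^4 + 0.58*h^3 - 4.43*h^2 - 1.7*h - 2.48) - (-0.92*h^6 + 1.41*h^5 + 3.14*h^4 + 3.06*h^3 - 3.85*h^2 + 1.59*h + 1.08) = 4.37*h^6 - 2.34*h^5 - 2.18*h^4 - 2.48*h^3 - 0.58*h^2 - 3.29*h - 3.56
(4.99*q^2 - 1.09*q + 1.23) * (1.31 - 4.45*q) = -22.2055*q^3 + 11.3874*q^2 - 6.9014*q + 1.6113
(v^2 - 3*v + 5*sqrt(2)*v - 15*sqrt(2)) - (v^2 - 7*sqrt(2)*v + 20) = -3*v + 12*sqrt(2)*v - 15*sqrt(2) - 20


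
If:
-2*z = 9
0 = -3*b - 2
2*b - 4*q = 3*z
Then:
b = -2/3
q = 73/24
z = -9/2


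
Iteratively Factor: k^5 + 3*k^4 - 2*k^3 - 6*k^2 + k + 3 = (k - 1)*(k^4 + 4*k^3 + 2*k^2 - 4*k - 3) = (k - 1)*(k + 3)*(k^3 + k^2 - k - 1) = (k - 1)*(k + 1)*(k + 3)*(k^2 - 1) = (k - 1)*(k + 1)^2*(k + 3)*(k - 1)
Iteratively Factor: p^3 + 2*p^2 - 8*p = (p + 4)*(p^2 - 2*p) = (p - 2)*(p + 4)*(p)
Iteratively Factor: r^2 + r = (r)*(r + 1)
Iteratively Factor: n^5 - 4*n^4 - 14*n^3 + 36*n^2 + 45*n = (n + 3)*(n^4 - 7*n^3 + 7*n^2 + 15*n) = (n + 1)*(n + 3)*(n^3 - 8*n^2 + 15*n) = n*(n + 1)*(n + 3)*(n^2 - 8*n + 15) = n*(n - 3)*(n + 1)*(n + 3)*(n - 5)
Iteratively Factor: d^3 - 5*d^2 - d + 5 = (d + 1)*(d^2 - 6*d + 5) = (d - 1)*(d + 1)*(d - 5)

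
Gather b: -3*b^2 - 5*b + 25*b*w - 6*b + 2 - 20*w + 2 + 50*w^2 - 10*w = -3*b^2 + b*(25*w - 11) + 50*w^2 - 30*w + 4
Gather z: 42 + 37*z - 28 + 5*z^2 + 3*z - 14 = 5*z^2 + 40*z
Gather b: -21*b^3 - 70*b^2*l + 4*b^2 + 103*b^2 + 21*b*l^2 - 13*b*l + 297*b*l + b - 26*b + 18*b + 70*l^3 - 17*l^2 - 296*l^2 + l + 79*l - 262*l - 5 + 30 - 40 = -21*b^3 + b^2*(107 - 70*l) + b*(21*l^2 + 284*l - 7) + 70*l^3 - 313*l^2 - 182*l - 15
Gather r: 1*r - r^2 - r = -r^2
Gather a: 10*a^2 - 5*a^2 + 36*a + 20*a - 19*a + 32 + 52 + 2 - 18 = 5*a^2 + 37*a + 68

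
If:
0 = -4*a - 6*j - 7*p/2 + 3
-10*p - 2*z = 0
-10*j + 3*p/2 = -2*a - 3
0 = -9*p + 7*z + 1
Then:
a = 11/52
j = 791/2288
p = 1/44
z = -5/44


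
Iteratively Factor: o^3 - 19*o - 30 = (o + 2)*(o^2 - 2*o - 15) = (o + 2)*(o + 3)*(o - 5)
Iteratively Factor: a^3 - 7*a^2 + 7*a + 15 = (a - 5)*(a^2 - 2*a - 3) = (a - 5)*(a - 3)*(a + 1)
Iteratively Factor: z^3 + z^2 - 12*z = (z - 3)*(z^2 + 4*z) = z*(z - 3)*(z + 4)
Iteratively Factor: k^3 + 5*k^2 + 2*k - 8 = (k + 2)*(k^2 + 3*k - 4) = (k + 2)*(k + 4)*(k - 1)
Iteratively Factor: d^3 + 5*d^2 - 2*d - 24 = (d + 3)*(d^2 + 2*d - 8) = (d - 2)*(d + 3)*(d + 4)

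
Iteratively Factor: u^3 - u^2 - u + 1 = (u - 1)*(u^2 - 1) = (u - 1)*(u + 1)*(u - 1)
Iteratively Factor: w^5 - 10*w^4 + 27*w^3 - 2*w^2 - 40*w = (w - 5)*(w^4 - 5*w^3 + 2*w^2 + 8*w) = (w - 5)*(w + 1)*(w^3 - 6*w^2 + 8*w) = w*(w - 5)*(w + 1)*(w^2 - 6*w + 8) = w*(w - 5)*(w - 4)*(w + 1)*(w - 2)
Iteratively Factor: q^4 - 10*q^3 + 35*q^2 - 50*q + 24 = (q - 3)*(q^3 - 7*q^2 + 14*q - 8) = (q - 3)*(q - 2)*(q^2 - 5*q + 4) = (q - 4)*(q - 3)*(q - 2)*(q - 1)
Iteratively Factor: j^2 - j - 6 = (j + 2)*(j - 3)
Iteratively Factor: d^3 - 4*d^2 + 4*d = (d - 2)*(d^2 - 2*d) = (d - 2)^2*(d)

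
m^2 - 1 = (m - 1)*(m + 1)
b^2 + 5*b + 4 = (b + 1)*(b + 4)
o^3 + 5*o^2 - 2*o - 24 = (o - 2)*(o + 3)*(o + 4)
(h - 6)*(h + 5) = h^2 - h - 30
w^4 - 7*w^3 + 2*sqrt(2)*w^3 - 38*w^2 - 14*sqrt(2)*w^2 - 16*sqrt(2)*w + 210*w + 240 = (w - 8)*(w + 1)*(w - 3*sqrt(2))*(w + 5*sqrt(2))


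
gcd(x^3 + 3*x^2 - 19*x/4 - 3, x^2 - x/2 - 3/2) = x - 3/2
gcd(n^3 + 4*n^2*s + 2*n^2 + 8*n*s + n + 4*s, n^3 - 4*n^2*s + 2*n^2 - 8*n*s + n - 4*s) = n^2 + 2*n + 1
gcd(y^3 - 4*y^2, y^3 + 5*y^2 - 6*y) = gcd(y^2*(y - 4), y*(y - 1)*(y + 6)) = y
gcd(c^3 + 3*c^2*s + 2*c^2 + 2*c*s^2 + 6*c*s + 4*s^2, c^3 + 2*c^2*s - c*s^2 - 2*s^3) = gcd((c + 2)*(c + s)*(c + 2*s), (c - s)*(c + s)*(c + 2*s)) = c^2 + 3*c*s + 2*s^2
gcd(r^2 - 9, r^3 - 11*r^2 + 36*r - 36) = r - 3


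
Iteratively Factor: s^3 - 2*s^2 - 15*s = (s)*(s^2 - 2*s - 15) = s*(s - 5)*(s + 3)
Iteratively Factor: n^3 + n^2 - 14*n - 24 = (n + 3)*(n^2 - 2*n - 8) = (n - 4)*(n + 3)*(n + 2)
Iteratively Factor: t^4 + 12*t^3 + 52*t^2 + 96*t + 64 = (t + 4)*(t^3 + 8*t^2 + 20*t + 16) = (t + 2)*(t + 4)*(t^2 + 6*t + 8) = (t + 2)*(t + 4)^2*(t + 2)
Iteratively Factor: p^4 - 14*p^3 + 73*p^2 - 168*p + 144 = (p - 3)*(p^3 - 11*p^2 + 40*p - 48) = (p - 3)^2*(p^2 - 8*p + 16) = (p - 4)*(p - 3)^2*(p - 4)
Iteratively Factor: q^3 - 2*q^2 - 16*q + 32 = (q - 4)*(q^2 + 2*q - 8) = (q - 4)*(q - 2)*(q + 4)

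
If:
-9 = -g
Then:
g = 9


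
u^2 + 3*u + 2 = (u + 1)*(u + 2)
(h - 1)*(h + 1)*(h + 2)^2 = h^4 + 4*h^3 + 3*h^2 - 4*h - 4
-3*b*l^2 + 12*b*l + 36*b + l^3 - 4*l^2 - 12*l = (-3*b + l)*(l - 6)*(l + 2)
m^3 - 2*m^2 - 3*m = m*(m - 3)*(m + 1)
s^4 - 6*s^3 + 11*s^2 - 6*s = s*(s - 3)*(s - 2)*(s - 1)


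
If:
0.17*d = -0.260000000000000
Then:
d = -1.53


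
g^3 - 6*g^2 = g^2*(g - 6)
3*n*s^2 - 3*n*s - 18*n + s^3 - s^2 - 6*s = (3*n + s)*(s - 3)*(s + 2)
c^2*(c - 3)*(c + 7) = c^4 + 4*c^3 - 21*c^2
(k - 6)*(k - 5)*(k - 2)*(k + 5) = k^4 - 8*k^3 - 13*k^2 + 200*k - 300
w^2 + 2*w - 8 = (w - 2)*(w + 4)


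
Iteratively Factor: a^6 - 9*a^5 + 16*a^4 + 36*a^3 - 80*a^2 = (a)*(a^5 - 9*a^4 + 16*a^3 + 36*a^2 - 80*a) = a*(a - 2)*(a^4 - 7*a^3 + 2*a^2 + 40*a) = a*(a - 5)*(a - 2)*(a^3 - 2*a^2 - 8*a) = a*(a - 5)*(a - 4)*(a - 2)*(a^2 + 2*a) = a^2*(a - 5)*(a - 4)*(a - 2)*(a + 2)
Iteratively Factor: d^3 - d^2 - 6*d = (d - 3)*(d^2 + 2*d) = (d - 3)*(d + 2)*(d)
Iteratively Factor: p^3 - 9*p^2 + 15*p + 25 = (p - 5)*(p^2 - 4*p - 5) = (p - 5)^2*(p + 1)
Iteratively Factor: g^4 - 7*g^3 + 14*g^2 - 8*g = (g)*(g^3 - 7*g^2 + 14*g - 8) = g*(g - 4)*(g^2 - 3*g + 2) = g*(g - 4)*(g - 2)*(g - 1)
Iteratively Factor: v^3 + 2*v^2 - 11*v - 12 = (v - 3)*(v^2 + 5*v + 4) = (v - 3)*(v + 4)*(v + 1)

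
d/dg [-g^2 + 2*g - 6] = 2 - 2*g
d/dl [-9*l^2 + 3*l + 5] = 3 - 18*l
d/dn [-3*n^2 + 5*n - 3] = 5 - 6*n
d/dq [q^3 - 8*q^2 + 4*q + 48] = 3*q^2 - 16*q + 4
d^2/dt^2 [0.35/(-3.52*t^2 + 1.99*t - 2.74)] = (8.67328*t^2 - 4.90336*t - 0.35*(7.04*t - 1.99)*(14.08*t - 3.98) + 6.75136)/(3.52*t^2 - 1.99*t + 2.74)^3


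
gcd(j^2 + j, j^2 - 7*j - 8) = j + 1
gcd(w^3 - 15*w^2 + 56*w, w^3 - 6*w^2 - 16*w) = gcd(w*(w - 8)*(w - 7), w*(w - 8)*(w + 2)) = w^2 - 8*w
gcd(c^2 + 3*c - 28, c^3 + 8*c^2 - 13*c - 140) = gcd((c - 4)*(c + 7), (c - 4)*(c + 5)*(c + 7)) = c^2 + 3*c - 28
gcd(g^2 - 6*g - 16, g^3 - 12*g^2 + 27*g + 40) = g - 8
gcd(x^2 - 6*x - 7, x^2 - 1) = x + 1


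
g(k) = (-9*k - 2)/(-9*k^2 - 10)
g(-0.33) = -0.09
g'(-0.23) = 0.86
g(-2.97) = -0.28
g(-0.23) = -0.01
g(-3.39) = -0.25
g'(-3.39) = -0.06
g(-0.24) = -0.02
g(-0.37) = -0.12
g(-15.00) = -0.07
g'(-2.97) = -0.06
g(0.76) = 0.58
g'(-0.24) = 0.85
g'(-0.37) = 0.73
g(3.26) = 0.30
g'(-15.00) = 0.00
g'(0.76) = 0.07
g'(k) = 18*k*(-9*k - 2)/(-9*k^2 - 10)^2 - 9/(-9*k^2 - 10) = 9*(-9*k^2 - 4*k + 10)/(81*k^4 + 180*k^2 + 100)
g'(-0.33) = 0.77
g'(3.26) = -0.08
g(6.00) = 0.17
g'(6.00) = -0.03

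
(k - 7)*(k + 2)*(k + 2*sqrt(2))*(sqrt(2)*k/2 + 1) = sqrt(2)*k^4/2 - 5*sqrt(2)*k^3/2 + 3*k^3 - 15*k^2 - 5*sqrt(2)*k^2 - 42*k - 10*sqrt(2)*k - 28*sqrt(2)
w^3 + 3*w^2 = w^2*(w + 3)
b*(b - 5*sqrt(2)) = b^2 - 5*sqrt(2)*b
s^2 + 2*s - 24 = (s - 4)*(s + 6)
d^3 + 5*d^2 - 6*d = d*(d - 1)*(d + 6)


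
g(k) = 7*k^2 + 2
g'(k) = 14*k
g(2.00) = 30.00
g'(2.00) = 28.00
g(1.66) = 21.29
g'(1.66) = 23.24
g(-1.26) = 13.11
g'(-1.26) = -17.64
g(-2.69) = 52.65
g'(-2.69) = -37.66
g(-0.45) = 3.42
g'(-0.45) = -6.30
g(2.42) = 42.99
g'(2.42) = 33.88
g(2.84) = 58.46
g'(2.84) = 39.76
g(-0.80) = 6.48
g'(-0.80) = -11.20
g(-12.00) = 1010.00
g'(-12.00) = -168.00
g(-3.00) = 65.00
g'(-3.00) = -42.00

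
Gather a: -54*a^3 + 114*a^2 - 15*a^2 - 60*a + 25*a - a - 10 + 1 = -54*a^3 + 99*a^2 - 36*a - 9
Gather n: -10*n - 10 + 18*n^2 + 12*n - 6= 18*n^2 + 2*n - 16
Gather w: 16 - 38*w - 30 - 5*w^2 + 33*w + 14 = -5*w^2 - 5*w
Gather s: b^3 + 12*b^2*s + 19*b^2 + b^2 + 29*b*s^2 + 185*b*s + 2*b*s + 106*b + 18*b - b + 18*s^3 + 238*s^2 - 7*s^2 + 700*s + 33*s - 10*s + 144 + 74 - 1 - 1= b^3 + 20*b^2 + 123*b + 18*s^3 + s^2*(29*b + 231) + s*(12*b^2 + 187*b + 723) + 216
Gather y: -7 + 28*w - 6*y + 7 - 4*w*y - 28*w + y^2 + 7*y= y^2 + y*(1 - 4*w)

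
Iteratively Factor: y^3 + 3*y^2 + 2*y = (y)*(y^2 + 3*y + 2) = y*(y + 2)*(y + 1)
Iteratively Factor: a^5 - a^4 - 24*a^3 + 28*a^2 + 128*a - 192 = (a - 2)*(a^4 + a^3 - 22*a^2 - 16*a + 96) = (a - 2)*(a + 3)*(a^3 - 2*a^2 - 16*a + 32) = (a - 2)*(a + 3)*(a + 4)*(a^2 - 6*a + 8) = (a - 2)^2*(a + 3)*(a + 4)*(a - 4)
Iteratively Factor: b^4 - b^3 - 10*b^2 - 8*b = (b - 4)*(b^3 + 3*b^2 + 2*b) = (b - 4)*(b + 1)*(b^2 + 2*b) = b*(b - 4)*(b + 1)*(b + 2)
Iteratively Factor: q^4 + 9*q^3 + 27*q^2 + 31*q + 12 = (q + 1)*(q^3 + 8*q^2 + 19*q + 12) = (q + 1)^2*(q^2 + 7*q + 12) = (q + 1)^2*(q + 4)*(q + 3)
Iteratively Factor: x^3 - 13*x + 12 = (x - 1)*(x^2 + x - 12) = (x - 3)*(x - 1)*(x + 4)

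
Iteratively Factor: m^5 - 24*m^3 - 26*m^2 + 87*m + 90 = (m + 1)*(m^4 - m^3 - 23*m^2 - 3*m + 90) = (m - 2)*(m + 1)*(m^3 + m^2 - 21*m - 45) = (m - 2)*(m + 1)*(m + 3)*(m^2 - 2*m - 15) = (m - 2)*(m + 1)*(m + 3)^2*(m - 5)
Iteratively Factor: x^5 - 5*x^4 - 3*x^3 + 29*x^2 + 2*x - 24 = (x - 4)*(x^4 - x^3 - 7*x^2 + x + 6) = (x - 4)*(x + 2)*(x^3 - 3*x^2 - x + 3) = (x - 4)*(x - 1)*(x + 2)*(x^2 - 2*x - 3) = (x - 4)*(x - 3)*(x - 1)*(x + 2)*(x + 1)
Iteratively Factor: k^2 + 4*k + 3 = (k + 1)*(k + 3)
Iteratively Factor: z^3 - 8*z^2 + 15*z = (z - 5)*(z^2 - 3*z) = z*(z - 5)*(z - 3)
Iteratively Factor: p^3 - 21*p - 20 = (p - 5)*(p^2 + 5*p + 4) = (p - 5)*(p + 4)*(p + 1)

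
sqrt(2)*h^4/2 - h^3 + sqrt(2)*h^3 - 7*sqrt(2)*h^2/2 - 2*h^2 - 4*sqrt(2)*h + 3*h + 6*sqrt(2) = (h - 1)*(h + 3)*(h - 2*sqrt(2))*(sqrt(2)*h/2 + 1)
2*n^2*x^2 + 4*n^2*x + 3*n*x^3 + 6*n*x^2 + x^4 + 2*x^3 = x*(n + x)*(2*n + x)*(x + 2)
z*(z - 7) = z^2 - 7*z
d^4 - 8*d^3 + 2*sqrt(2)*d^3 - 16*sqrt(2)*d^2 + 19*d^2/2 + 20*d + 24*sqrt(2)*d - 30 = (d - 6)*(d - 2)*(d - sqrt(2)/2)*(d + 5*sqrt(2)/2)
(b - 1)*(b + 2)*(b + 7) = b^3 + 8*b^2 + 5*b - 14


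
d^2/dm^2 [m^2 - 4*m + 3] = 2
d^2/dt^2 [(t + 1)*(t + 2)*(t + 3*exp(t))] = 3*t^2*exp(t) + 21*t*exp(t) + 6*t + 30*exp(t) + 6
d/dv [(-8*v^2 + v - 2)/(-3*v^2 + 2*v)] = (-13*v^2 - 12*v + 4)/(v^2*(9*v^2 - 12*v + 4))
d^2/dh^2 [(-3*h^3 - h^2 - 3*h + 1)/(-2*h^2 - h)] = 2*(13*h^3 - 12*h^2 - 6*h - 1)/(h^3*(8*h^3 + 12*h^2 + 6*h + 1))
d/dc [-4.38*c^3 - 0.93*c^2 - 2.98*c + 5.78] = -13.14*c^2 - 1.86*c - 2.98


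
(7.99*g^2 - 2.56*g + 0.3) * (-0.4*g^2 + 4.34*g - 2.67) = -3.196*g^4 + 35.7006*g^3 - 32.5637*g^2 + 8.1372*g - 0.801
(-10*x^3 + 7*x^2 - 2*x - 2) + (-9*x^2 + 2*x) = -10*x^3 - 2*x^2 - 2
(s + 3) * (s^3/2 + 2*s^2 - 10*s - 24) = s^4/2 + 7*s^3/2 - 4*s^2 - 54*s - 72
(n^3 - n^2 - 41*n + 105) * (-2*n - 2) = -2*n^4 + 84*n^2 - 128*n - 210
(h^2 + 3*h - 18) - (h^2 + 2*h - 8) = h - 10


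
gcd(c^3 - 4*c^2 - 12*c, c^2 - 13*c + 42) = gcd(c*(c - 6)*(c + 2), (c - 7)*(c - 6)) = c - 6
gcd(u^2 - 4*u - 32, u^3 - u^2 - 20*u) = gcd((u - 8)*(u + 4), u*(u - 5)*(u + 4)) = u + 4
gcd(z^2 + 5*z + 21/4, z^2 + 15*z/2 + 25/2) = 1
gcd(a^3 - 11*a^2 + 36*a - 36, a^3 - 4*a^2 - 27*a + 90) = a^2 - 9*a + 18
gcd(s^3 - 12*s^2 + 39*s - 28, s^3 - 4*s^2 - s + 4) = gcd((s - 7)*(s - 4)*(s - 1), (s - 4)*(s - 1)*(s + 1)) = s^2 - 5*s + 4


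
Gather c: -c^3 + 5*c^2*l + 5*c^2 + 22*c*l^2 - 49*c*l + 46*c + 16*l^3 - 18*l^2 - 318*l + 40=-c^3 + c^2*(5*l + 5) + c*(22*l^2 - 49*l + 46) + 16*l^3 - 18*l^2 - 318*l + 40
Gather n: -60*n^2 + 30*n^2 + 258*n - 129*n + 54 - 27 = -30*n^2 + 129*n + 27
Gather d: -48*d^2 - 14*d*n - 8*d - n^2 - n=-48*d^2 + d*(-14*n - 8) - n^2 - n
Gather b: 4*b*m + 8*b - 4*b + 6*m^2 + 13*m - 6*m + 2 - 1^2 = b*(4*m + 4) + 6*m^2 + 7*m + 1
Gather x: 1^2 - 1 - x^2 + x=-x^2 + x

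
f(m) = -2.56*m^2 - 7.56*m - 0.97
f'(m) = -5.12*m - 7.56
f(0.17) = -2.33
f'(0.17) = -8.43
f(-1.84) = 4.27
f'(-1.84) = 1.86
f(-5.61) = -39.13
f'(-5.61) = 21.16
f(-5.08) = -28.63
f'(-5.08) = 18.45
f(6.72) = -167.38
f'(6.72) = -41.97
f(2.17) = -29.43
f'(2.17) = -18.67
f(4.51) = -87.14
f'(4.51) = -30.65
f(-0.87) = 3.67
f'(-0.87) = -3.11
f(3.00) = -46.69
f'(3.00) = -22.92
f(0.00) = -0.97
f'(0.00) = -7.56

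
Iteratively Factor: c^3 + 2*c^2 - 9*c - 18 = (c + 2)*(c^2 - 9) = (c + 2)*(c + 3)*(c - 3)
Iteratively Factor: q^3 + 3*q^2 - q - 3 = (q - 1)*(q^2 + 4*q + 3) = (q - 1)*(q + 3)*(q + 1)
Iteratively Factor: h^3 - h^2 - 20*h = (h - 5)*(h^2 + 4*h) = h*(h - 5)*(h + 4)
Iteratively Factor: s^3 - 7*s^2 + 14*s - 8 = (s - 1)*(s^2 - 6*s + 8) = (s - 4)*(s - 1)*(s - 2)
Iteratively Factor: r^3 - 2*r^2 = (r)*(r^2 - 2*r) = r^2*(r - 2)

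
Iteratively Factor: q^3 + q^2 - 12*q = (q + 4)*(q^2 - 3*q) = (q - 3)*(q + 4)*(q)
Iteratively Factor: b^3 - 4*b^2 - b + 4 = (b + 1)*(b^2 - 5*b + 4) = (b - 1)*(b + 1)*(b - 4)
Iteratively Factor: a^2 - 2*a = (a)*(a - 2)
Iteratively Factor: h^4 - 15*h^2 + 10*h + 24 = (h + 1)*(h^3 - h^2 - 14*h + 24) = (h + 1)*(h + 4)*(h^2 - 5*h + 6) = (h - 3)*(h + 1)*(h + 4)*(h - 2)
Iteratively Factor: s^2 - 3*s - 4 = (s - 4)*(s + 1)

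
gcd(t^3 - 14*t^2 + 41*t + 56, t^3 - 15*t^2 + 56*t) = t^2 - 15*t + 56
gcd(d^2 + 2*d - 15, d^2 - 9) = d - 3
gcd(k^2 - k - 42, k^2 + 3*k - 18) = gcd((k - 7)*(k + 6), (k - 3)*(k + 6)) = k + 6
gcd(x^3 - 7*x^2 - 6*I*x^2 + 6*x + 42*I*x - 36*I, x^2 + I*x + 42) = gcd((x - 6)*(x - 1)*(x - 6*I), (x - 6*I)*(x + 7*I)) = x - 6*I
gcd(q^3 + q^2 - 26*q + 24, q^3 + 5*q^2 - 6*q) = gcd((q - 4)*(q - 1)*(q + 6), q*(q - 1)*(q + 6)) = q^2 + 5*q - 6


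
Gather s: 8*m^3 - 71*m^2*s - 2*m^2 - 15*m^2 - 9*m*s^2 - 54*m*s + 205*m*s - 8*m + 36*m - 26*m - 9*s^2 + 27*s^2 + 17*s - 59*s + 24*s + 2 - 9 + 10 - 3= 8*m^3 - 17*m^2 + 2*m + s^2*(18 - 9*m) + s*(-71*m^2 + 151*m - 18)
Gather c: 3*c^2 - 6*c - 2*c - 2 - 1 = 3*c^2 - 8*c - 3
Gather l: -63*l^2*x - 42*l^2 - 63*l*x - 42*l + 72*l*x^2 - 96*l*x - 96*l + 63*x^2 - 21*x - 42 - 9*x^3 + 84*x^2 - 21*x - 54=l^2*(-63*x - 42) + l*(72*x^2 - 159*x - 138) - 9*x^3 + 147*x^2 - 42*x - 96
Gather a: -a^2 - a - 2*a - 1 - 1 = -a^2 - 3*a - 2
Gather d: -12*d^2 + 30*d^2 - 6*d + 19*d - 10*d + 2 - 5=18*d^2 + 3*d - 3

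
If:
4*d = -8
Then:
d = -2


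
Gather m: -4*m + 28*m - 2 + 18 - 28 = 24*m - 12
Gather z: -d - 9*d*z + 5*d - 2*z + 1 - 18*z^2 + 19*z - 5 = 4*d - 18*z^2 + z*(17 - 9*d) - 4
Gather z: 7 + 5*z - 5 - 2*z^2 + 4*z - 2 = -2*z^2 + 9*z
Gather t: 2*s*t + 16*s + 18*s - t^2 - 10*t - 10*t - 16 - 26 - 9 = 34*s - t^2 + t*(2*s - 20) - 51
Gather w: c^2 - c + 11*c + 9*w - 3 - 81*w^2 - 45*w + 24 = c^2 + 10*c - 81*w^2 - 36*w + 21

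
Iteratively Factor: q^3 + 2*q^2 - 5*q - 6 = (q + 3)*(q^2 - q - 2) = (q + 1)*(q + 3)*(q - 2)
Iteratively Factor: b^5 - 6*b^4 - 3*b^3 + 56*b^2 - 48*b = (b)*(b^4 - 6*b^3 - 3*b^2 + 56*b - 48) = b*(b - 1)*(b^3 - 5*b^2 - 8*b + 48) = b*(b - 4)*(b - 1)*(b^2 - b - 12) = b*(b - 4)^2*(b - 1)*(b + 3)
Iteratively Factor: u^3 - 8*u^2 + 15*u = (u)*(u^2 - 8*u + 15) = u*(u - 3)*(u - 5)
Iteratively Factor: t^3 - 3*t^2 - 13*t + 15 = (t + 3)*(t^2 - 6*t + 5) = (t - 1)*(t + 3)*(t - 5)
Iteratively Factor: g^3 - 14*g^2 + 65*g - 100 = (g - 4)*(g^2 - 10*g + 25) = (g - 5)*(g - 4)*(g - 5)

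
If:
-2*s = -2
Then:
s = 1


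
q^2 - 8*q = q*(q - 8)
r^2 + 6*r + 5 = (r + 1)*(r + 5)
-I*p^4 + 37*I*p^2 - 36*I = (p - 6)*(p - 1)*(p + 6)*(-I*p - I)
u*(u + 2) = u^2 + 2*u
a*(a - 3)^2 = a^3 - 6*a^2 + 9*a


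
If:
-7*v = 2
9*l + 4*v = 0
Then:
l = 8/63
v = -2/7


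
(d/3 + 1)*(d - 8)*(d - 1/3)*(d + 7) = d^4/3 + 5*d^3/9 - 179*d^2/9 - 445*d/9 + 56/3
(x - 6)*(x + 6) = x^2 - 36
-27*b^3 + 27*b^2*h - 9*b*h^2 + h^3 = (-3*b + h)^3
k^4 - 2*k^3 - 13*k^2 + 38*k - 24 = (k - 3)*(k - 2)*(k - 1)*(k + 4)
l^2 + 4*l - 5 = (l - 1)*(l + 5)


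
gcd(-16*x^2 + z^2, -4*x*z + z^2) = 4*x - z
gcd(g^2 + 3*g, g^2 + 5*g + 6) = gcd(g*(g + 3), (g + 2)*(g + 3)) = g + 3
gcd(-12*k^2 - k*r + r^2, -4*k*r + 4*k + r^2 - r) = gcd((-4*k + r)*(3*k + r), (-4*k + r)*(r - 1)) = -4*k + r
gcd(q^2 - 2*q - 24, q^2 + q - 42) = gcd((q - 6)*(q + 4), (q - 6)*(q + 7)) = q - 6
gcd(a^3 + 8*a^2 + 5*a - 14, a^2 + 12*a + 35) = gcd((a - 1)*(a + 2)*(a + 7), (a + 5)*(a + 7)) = a + 7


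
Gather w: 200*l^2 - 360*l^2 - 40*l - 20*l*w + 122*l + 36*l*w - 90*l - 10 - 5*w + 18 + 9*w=-160*l^2 - 8*l + w*(16*l + 4) + 8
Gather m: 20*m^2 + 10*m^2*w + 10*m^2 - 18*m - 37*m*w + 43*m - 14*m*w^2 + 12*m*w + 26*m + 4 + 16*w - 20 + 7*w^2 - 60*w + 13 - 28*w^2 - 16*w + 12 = m^2*(10*w + 30) + m*(-14*w^2 - 25*w + 51) - 21*w^2 - 60*w + 9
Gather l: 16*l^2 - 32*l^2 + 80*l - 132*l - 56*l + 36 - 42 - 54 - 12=-16*l^2 - 108*l - 72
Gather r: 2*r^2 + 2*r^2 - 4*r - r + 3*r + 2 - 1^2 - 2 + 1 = 4*r^2 - 2*r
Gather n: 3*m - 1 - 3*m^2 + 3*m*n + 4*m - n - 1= -3*m^2 + 7*m + n*(3*m - 1) - 2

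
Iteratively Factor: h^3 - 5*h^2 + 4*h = (h)*(h^2 - 5*h + 4) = h*(h - 1)*(h - 4)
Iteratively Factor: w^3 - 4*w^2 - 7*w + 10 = (w - 5)*(w^2 + w - 2) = (w - 5)*(w + 2)*(w - 1)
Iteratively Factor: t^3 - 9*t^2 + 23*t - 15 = (t - 5)*(t^2 - 4*t + 3) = (t - 5)*(t - 3)*(t - 1)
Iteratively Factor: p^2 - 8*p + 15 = (p - 5)*(p - 3)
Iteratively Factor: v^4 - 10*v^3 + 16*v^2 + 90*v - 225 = (v + 3)*(v^3 - 13*v^2 + 55*v - 75) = (v - 3)*(v + 3)*(v^2 - 10*v + 25) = (v - 5)*(v - 3)*(v + 3)*(v - 5)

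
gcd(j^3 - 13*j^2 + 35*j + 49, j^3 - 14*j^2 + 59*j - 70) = j - 7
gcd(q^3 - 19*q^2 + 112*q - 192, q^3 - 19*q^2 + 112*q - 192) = q^3 - 19*q^2 + 112*q - 192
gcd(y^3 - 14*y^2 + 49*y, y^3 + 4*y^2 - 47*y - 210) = y - 7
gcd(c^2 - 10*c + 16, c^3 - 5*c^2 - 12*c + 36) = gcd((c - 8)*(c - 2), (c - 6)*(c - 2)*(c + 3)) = c - 2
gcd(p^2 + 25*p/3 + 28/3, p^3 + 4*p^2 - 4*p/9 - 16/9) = 1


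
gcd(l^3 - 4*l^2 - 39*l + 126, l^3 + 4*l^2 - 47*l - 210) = l^2 - l - 42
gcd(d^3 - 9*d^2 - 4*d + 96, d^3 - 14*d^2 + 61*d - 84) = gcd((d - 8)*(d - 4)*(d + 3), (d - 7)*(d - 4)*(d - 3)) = d - 4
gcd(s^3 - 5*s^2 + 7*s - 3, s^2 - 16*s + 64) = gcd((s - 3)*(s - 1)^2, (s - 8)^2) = 1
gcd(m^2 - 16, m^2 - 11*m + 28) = m - 4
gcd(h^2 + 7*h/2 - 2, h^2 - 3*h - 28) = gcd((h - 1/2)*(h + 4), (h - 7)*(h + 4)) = h + 4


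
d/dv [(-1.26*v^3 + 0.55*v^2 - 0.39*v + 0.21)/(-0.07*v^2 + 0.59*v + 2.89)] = (0.0882*v^4 - 1.4868*v^3 - 10.627*v^2 + 3.2084*v - 1.251)/(0.0049*v^4 - 0.0826*v^3 - 0.0565000000000001*v^2 + 3.4102*v + 8.3521)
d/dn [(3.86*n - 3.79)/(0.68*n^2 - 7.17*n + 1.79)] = (-2.6248*n^2 + 5.1544*n - 20.2649)/(0.4624*n^4 - 9.7512*n^3 + 53.8433*n^2 - 25.6686*n + 3.2041)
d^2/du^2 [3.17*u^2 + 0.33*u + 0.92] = 6.34000000000000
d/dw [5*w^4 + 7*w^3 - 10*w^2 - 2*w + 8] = 20*w^3 + 21*w^2 - 20*w - 2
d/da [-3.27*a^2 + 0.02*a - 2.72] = 0.02 - 6.54*a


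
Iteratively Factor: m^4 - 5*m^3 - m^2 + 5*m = (m)*(m^3 - 5*m^2 - m + 5) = m*(m + 1)*(m^2 - 6*m + 5) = m*(m - 1)*(m + 1)*(m - 5)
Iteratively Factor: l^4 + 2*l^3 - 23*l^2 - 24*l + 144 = (l + 4)*(l^3 - 2*l^2 - 15*l + 36) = (l - 3)*(l + 4)*(l^2 + l - 12) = (l - 3)^2*(l + 4)*(l + 4)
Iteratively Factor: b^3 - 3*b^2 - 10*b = (b + 2)*(b^2 - 5*b) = (b - 5)*(b + 2)*(b)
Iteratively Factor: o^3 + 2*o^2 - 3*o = (o)*(o^2 + 2*o - 3) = o*(o - 1)*(o + 3)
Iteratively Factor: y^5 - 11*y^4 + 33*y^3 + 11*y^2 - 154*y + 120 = (y - 5)*(y^4 - 6*y^3 + 3*y^2 + 26*y - 24) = (y - 5)*(y - 3)*(y^3 - 3*y^2 - 6*y + 8) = (y - 5)*(y - 3)*(y + 2)*(y^2 - 5*y + 4) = (y - 5)*(y - 3)*(y - 1)*(y + 2)*(y - 4)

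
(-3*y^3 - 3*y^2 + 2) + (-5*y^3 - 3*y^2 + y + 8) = -8*y^3 - 6*y^2 + y + 10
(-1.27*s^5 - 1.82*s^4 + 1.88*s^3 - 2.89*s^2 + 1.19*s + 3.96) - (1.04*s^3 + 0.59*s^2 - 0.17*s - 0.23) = -1.27*s^5 - 1.82*s^4 + 0.84*s^3 - 3.48*s^2 + 1.36*s + 4.19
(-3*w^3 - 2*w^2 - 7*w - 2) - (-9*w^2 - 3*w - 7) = -3*w^3 + 7*w^2 - 4*w + 5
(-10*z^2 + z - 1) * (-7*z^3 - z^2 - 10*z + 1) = 70*z^5 + 3*z^4 + 106*z^3 - 19*z^2 + 11*z - 1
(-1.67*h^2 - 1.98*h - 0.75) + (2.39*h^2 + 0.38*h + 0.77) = 0.72*h^2 - 1.6*h + 0.02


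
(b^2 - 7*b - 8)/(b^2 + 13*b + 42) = (b^2 - 7*b - 8)/(b^2 + 13*b + 42)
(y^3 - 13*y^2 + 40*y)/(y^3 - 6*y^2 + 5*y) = (y - 8)/(y - 1)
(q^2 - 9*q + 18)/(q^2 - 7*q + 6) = (q - 3)/(q - 1)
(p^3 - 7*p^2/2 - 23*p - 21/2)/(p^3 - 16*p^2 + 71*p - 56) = (2*p^2 + 7*p + 3)/(2*(p^2 - 9*p + 8))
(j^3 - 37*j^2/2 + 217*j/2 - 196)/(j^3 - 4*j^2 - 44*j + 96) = (2*j^2 - 21*j + 49)/(2*(j^2 + 4*j - 12))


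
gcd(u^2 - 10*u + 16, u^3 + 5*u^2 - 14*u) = u - 2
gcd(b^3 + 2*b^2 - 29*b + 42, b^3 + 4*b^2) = 1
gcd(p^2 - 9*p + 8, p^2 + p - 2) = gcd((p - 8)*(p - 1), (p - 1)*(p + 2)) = p - 1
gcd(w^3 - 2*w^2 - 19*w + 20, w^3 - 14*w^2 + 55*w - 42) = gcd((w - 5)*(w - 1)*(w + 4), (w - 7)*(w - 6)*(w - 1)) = w - 1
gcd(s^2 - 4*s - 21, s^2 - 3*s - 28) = s - 7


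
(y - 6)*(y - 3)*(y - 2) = y^3 - 11*y^2 + 36*y - 36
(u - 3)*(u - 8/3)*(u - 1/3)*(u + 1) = u^4 - 5*u^3 + 35*u^2/9 + 65*u/9 - 8/3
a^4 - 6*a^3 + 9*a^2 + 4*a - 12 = (a - 3)*(a - 2)^2*(a + 1)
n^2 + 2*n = n*(n + 2)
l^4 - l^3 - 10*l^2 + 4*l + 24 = (l - 3)*(l - 2)*(l + 2)^2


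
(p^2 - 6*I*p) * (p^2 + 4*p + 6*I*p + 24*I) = p^4 + 4*p^3 + 36*p^2 + 144*p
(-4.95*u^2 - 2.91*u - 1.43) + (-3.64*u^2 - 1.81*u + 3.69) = -8.59*u^2 - 4.72*u + 2.26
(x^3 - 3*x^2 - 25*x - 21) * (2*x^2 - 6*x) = 2*x^5 - 12*x^4 - 32*x^3 + 108*x^2 + 126*x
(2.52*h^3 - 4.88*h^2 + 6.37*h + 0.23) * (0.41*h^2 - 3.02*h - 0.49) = 1.0332*h^5 - 9.6112*h^4 + 16.1145*h^3 - 16.7519*h^2 - 3.8159*h - 0.1127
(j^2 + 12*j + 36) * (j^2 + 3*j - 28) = j^4 + 15*j^3 + 44*j^2 - 228*j - 1008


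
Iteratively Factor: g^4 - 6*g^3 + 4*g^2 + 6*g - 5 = (g - 1)*(g^3 - 5*g^2 - g + 5) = (g - 5)*(g - 1)*(g^2 - 1) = (g - 5)*(g - 1)^2*(g + 1)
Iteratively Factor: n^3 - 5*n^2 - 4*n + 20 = (n - 5)*(n^2 - 4) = (n - 5)*(n - 2)*(n + 2)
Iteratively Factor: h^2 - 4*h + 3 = (h - 3)*(h - 1)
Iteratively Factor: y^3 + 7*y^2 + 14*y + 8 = (y + 4)*(y^2 + 3*y + 2) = (y + 1)*(y + 4)*(y + 2)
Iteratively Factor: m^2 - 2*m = (m - 2)*(m)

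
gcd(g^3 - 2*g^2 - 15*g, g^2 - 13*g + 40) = g - 5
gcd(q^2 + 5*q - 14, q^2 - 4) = q - 2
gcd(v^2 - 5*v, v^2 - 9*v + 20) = v - 5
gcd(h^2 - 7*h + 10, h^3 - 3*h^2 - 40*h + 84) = h - 2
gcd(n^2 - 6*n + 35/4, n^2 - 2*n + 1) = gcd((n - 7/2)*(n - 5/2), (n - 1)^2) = 1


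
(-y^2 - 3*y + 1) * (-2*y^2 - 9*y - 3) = 2*y^4 + 15*y^3 + 28*y^2 - 3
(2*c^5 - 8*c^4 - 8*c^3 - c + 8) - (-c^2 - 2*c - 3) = 2*c^5 - 8*c^4 - 8*c^3 + c^2 + c + 11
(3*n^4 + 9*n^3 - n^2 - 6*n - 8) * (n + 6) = 3*n^5 + 27*n^4 + 53*n^3 - 12*n^2 - 44*n - 48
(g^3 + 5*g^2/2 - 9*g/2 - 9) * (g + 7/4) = g^4 + 17*g^3/4 - g^2/8 - 135*g/8 - 63/4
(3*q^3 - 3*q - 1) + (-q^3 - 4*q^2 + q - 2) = 2*q^3 - 4*q^2 - 2*q - 3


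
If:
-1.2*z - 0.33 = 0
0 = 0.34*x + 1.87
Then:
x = -5.50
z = -0.28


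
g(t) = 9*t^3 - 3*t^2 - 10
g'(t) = 27*t^2 - 6*t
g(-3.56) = -454.08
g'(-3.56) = 363.55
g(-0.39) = -10.99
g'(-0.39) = 6.45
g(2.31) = 84.93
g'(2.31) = 130.21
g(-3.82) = -555.46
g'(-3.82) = 416.91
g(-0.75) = -15.48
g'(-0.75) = 19.69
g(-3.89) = -585.17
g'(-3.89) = 431.91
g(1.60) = 19.18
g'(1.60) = 59.52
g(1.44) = 10.65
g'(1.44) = 47.35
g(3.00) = 206.00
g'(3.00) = 225.00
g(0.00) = -10.00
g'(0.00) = 0.00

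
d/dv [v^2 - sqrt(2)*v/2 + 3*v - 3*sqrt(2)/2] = 2*v - sqrt(2)/2 + 3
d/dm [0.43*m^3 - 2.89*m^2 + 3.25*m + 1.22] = 1.29*m^2 - 5.78*m + 3.25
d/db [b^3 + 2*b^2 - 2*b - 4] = 3*b^2 + 4*b - 2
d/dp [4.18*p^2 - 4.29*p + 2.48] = 8.36*p - 4.29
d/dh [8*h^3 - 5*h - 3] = 24*h^2 - 5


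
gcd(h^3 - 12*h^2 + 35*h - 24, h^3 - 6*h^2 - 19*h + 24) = h^2 - 9*h + 8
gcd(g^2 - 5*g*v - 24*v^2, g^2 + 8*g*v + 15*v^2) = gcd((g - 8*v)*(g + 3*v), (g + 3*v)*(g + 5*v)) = g + 3*v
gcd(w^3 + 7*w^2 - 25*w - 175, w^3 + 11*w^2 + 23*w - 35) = w^2 + 12*w + 35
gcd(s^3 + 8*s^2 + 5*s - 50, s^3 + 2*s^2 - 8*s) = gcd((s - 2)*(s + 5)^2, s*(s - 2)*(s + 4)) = s - 2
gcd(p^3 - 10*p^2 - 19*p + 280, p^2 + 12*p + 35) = p + 5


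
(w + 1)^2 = w^2 + 2*w + 1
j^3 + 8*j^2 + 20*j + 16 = (j + 2)^2*(j + 4)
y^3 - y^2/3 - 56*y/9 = y*(y - 8/3)*(y + 7/3)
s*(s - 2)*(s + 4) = s^3 + 2*s^2 - 8*s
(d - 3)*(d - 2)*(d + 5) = d^3 - 19*d + 30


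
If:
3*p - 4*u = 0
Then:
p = 4*u/3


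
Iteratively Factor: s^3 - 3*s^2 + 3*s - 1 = (s - 1)*(s^2 - 2*s + 1) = (s - 1)^2*(s - 1)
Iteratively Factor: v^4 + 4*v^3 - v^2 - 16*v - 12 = (v + 1)*(v^3 + 3*v^2 - 4*v - 12) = (v + 1)*(v + 3)*(v^2 - 4) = (v + 1)*(v + 2)*(v + 3)*(v - 2)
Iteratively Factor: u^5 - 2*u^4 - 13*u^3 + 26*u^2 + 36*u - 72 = (u + 2)*(u^4 - 4*u^3 - 5*u^2 + 36*u - 36) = (u + 2)*(u + 3)*(u^3 - 7*u^2 + 16*u - 12) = (u - 2)*(u + 2)*(u + 3)*(u^2 - 5*u + 6) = (u - 2)^2*(u + 2)*(u + 3)*(u - 3)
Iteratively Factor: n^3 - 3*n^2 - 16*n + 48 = (n - 4)*(n^2 + n - 12) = (n - 4)*(n - 3)*(n + 4)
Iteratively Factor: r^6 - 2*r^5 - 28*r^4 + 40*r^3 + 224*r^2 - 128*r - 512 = (r - 2)*(r^5 - 28*r^3 - 16*r^2 + 192*r + 256) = (r - 4)*(r - 2)*(r^4 + 4*r^3 - 12*r^2 - 64*r - 64) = (r - 4)^2*(r - 2)*(r^3 + 8*r^2 + 20*r + 16) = (r - 4)^2*(r - 2)*(r + 2)*(r^2 + 6*r + 8) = (r - 4)^2*(r - 2)*(r + 2)*(r + 4)*(r + 2)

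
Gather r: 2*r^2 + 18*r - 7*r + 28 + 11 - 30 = 2*r^2 + 11*r + 9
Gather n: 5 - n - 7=-n - 2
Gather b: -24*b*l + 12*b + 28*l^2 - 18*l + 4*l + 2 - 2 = b*(12 - 24*l) + 28*l^2 - 14*l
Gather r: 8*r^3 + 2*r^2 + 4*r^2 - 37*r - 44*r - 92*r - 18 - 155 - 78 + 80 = 8*r^3 + 6*r^2 - 173*r - 171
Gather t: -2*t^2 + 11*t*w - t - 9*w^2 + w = -2*t^2 + t*(11*w - 1) - 9*w^2 + w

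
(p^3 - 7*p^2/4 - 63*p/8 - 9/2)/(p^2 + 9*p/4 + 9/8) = p - 4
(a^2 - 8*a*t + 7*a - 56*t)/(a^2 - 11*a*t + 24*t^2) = (-a - 7)/(-a + 3*t)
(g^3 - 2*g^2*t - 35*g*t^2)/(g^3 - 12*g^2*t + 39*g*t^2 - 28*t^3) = g*(g + 5*t)/(g^2 - 5*g*t + 4*t^2)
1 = 1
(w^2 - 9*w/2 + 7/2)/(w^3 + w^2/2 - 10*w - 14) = (w - 1)/(w^2 + 4*w + 4)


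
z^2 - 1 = (z - 1)*(z + 1)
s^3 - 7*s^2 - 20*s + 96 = (s - 8)*(s - 3)*(s + 4)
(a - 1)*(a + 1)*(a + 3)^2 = a^4 + 6*a^3 + 8*a^2 - 6*a - 9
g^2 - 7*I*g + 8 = (g - 8*I)*(g + I)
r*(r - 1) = r^2 - r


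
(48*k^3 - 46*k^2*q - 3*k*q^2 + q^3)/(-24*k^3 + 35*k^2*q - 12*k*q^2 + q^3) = (6*k + q)/(-3*k + q)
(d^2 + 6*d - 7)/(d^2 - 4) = (d^2 + 6*d - 7)/(d^2 - 4)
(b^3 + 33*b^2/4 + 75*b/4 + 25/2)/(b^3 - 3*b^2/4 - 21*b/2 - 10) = (b + 5)/(b - 4)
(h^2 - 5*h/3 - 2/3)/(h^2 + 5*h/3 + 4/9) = 3*(h - 2)/(3*h + 4)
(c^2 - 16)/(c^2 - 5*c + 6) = (c^2 - 16)/(c^2 - 5*c + 6)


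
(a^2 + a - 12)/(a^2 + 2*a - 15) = (a + 4)/(a + 5)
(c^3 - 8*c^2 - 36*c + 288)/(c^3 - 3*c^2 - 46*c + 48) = (c - 6)/(c - 1)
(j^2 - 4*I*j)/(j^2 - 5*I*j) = (j - 4*I)/(j - 5*I)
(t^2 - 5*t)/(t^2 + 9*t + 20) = t*(t - 5)/(t^2 + 9*t + 20)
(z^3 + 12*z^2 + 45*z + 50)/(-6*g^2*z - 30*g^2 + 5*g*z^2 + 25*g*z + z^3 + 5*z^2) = (z^2 + 7*z + 10)/(-6*g^2 + 5*g*z + z^2)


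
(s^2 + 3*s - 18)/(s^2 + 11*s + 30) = (s - 3)/(s + 5)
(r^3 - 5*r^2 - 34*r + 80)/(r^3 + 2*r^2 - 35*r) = (r^3 - 5*r^2 - 34*r + 80)/(r*(r^2 + 2*r - 35))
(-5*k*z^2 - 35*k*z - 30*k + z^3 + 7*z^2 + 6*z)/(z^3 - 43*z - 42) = (-5*k + z)/(z - 7)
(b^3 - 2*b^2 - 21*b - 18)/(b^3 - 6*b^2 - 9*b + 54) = (b + 1)/(b - 3)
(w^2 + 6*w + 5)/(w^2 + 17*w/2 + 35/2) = 2*(w + 1)/(2*w + 7)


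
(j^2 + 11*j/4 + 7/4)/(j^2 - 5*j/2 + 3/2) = (4*j^2 + 11*j + 7)/(2*(2*j^2 - 5*j + 3))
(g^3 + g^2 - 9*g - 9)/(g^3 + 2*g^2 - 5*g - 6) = (g - 3)/(g - 2)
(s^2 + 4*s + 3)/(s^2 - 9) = (s + 1)/(s - 3)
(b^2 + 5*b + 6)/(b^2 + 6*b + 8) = (b + 3)/(b + 4)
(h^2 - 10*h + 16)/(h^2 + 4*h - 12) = (h - 8)/(h + 6)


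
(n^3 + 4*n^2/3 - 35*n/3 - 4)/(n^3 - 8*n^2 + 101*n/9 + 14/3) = 3*(n^2 + n - 12)/(3*n^2 - 25*n + 42)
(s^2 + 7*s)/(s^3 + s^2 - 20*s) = (s + 7)/(s^2 + s - 20)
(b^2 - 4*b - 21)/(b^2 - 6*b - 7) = (b + 3)/(b + 1)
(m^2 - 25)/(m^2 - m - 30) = (m - 5)/(m - 6)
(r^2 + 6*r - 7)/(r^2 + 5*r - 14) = (r - 1)/(r - 2)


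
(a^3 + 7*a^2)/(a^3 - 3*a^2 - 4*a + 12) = a^2*(a + 7)/(a^3 - 3*a^2 - 4*a + 12)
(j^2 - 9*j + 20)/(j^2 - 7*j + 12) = (j - 5)/(j - 3)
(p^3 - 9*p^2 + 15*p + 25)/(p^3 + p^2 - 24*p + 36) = (p^3 - 9*p^2 + 15*p + 25)/(p^3 + p^2 - 24*p + 36)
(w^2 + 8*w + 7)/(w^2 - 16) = (w^2 + 8*w + 7)/(w^2 - 16)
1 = 1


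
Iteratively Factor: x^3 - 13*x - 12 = (x - 4)*(x^2 + 4*x + 3) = (x - 4)*(x + 3)*(x + 1)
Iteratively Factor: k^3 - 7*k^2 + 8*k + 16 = (k - 4)*(k^2 - 3*k - 4) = (k - 4)^2*(k + 1)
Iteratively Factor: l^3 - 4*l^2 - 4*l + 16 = (l - 2)*(l^2 - 2*l - 8) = (l - 2)*(l + 2)*(l - 4)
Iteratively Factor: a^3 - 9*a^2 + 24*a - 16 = (a - 1)*(a^2 - 8*a + 16) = (a - 4)*(a - 1)*(a - 4)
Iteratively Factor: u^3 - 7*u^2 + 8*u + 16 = (u - 4)*(u^2 - 3*u - 4) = (u - 4)^2*(u + 1)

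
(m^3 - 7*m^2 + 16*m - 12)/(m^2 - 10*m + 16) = (m^2 - 5*m + 6)/(m - 8)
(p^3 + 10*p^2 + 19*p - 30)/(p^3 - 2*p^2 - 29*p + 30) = (p + 6)/(p - 6)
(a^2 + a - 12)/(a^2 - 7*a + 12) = (a + 4)/(a - 4)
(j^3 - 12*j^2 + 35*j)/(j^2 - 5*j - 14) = j*(j - 5)/(j + 2)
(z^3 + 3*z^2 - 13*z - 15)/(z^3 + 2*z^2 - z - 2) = (z^2 + 2*z - 15)/(z^2 + z - 2)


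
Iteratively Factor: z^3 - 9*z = (z + 3)*(z^2 - 3*z) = (z - 3)*(z + 3)*(z)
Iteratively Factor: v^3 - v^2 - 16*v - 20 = (v + 2)*(v^2 - 3*v - 10) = (v - 5)*(v + 2)*(v + 2)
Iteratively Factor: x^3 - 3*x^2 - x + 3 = (x + 1)*(x^2 - 4*x + 3) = (x - 3)*(x + 1)*(x - 1)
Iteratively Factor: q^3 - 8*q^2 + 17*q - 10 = (q - 5)*(q^2 - 3*q + 2) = (q - 5)*(q - 1)*(q - 2)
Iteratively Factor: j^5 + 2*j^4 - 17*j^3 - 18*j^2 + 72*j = (j - 2)*(j^4 + 4*j^3 - 9*j^2 - 36*j) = (j - 3)*(j - 2)*(j^3 + 7*j^2 + 12*j) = j*(j - 3)*(j - 2)*(j^2 + 7*j + 12) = j*(j - 3)*(j - 2)*(j + 3)*(j + 4)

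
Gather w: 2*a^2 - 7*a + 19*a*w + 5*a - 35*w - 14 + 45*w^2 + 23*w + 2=2*a^2 - 2*a + 45*w^2 + w*(19*a - 12) - 12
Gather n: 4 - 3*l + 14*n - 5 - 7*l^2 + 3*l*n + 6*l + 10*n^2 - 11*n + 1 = -7*l^2 + 3*l + 10*n^2 + n*(3*l + 3)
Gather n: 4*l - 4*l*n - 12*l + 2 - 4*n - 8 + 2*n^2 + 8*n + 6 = -8*l + 2*n^2 + n*(4 - 4*l)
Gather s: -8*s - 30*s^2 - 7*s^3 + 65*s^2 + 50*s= -7*s^3 + 35*s^2 + 42*s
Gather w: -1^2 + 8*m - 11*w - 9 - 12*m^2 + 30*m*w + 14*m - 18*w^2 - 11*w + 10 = -12*m^2 + 22*m - 18*w^2 + w*(30*m - 22)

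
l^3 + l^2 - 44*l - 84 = (l - 7)*(l + 2)*(l + 6)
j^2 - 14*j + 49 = (j - 7)^2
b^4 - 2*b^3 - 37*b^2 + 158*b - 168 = (b - 4)*(b - 3)*(b - 2)*(b + 7)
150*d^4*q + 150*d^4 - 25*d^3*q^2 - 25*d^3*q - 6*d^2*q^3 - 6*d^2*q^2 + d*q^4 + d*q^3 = (-6*d + q)*(-5*d + q)*(5*d + q)*(d*q + d)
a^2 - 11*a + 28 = (a - 7)*(a - 4)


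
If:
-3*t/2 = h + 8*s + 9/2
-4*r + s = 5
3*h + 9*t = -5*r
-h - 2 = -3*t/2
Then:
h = -303/556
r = -789/556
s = -94/139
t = 809/834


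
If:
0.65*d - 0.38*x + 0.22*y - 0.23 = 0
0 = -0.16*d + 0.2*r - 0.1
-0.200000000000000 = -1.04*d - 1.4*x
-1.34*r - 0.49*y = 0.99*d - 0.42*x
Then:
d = -4.18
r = -2.84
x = 3.25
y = 19.00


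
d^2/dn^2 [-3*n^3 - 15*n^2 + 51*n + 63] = -18*n - 30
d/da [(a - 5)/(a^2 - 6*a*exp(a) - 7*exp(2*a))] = (a^2 - 6*a*exp(a) + 2*(a - 5)*(3*a*exp(a) - a + 7*exp(2*a) + 3*exp(a)) - 7*exp(2*a))/(-a^2 + 6*a*exp(a) + 7*exp(2*a))^2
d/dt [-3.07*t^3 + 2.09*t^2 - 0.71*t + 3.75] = -9.21*t^2 + 4.18*t - 0.71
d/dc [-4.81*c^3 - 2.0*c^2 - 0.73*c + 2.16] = -14.43*c^2 - 4.0*c - 0.73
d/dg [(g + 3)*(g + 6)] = 2*g + 9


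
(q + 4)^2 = q^2 + 8*q + 16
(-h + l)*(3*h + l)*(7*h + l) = -21*h^3 + 11*h^2*l + 9*h*l^2 + l^3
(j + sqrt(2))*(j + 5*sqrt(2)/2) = j^2 + 7*sqrt(2)*j/2 + 5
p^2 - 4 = (p - 2)*(p + 2)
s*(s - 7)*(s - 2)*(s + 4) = s^4 - 5*s^3 - 22*s^2 + 56*s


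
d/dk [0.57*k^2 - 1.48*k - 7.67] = 1.14*k - 1.48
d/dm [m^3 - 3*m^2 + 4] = 3*m*(m - 2)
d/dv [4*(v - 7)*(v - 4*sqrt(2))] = 8*v - 28 - 16*sqrt(2)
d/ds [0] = 0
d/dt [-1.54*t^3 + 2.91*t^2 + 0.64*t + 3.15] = -4.62*t^2 + 5.82*t + 0.64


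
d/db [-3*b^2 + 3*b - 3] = 3 - 6*b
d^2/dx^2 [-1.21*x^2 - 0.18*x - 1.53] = -2.42000000000000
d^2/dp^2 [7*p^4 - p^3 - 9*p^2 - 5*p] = 84*p^2 - 6*p - 18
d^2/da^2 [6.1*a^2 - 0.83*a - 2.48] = 12.2000000000000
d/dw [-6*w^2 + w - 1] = 1 - 12*w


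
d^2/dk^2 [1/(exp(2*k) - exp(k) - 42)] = ((1 - 4*exp(k))*(-exp(2*k) + exp(k) + 42) - 2*(2*exp(k) - 1)^2*exp(k))*exp(k)/(-exp(2*k) + exp(k) + 42)^3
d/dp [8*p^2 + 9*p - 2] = 16*p + 9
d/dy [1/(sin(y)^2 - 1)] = -2*sin(y)/cos(y)^3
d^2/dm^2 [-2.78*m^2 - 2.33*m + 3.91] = -5.56000000000000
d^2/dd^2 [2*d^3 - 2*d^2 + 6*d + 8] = 12*d - 4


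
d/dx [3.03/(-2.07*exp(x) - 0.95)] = 6.2721*exp(x)/(2.07*exp(x) + 0.95)^2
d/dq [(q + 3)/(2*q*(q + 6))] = (-q^2 - 6*q - 18)/(2*q^2*(q^2 + 12*q + 36))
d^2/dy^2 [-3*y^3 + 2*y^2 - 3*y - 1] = 4 - 18*y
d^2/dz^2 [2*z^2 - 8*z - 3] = 4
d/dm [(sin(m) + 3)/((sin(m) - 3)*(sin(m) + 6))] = (-6*sin(m) + cos(m)^2 - 28)*cos(m)/((sin(m) - 3)^2*(sin(m) + 6)^2)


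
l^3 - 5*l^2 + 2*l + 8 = (l - 4)*(l - 2)*(l + 1)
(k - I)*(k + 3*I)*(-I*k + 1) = -I*k^3 + 3*k^2 - I*k + 3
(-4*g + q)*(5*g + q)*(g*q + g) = -20*g^3*q - 20*g^3 + g^2*q^2 + g^2*q + g*q^3 + g*q^2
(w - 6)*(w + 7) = w^2 + w - 42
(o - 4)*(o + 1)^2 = o^3 - 2*o^2 - 7*o - 4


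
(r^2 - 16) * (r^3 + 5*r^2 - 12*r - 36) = r^5 + 5*r^4 - 28*r^3 - 116*r^2 + 192*r + 576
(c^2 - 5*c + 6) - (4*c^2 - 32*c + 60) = -3*c^2 + 27*c - 54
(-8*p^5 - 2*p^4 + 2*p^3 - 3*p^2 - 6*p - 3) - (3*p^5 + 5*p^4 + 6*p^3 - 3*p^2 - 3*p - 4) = -11*p^5 - 7*p^4 - 4*p^3 - 3*p + 1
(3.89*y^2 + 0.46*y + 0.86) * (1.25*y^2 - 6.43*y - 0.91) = 4.8625*y^4 - 24.4377*y^3 - 5.4227*y^2 - 5.9484*y - 0.7826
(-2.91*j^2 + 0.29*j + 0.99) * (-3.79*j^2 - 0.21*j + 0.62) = 11.0289*j^4 - 0.488*j^3 - 5.6172*j^2 - 0.0281*j + 0.6138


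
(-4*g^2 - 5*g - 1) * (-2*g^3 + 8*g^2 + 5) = 8*g^5 - 22*g^4 - 38*g^3 - 28*g^2 - 25*g - 5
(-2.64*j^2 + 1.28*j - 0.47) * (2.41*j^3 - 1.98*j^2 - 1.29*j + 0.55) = -6.3624*j^5 + 8.312*j^4 - 0.2615*j^3 - 2.1726*j^2 + 1.3103*j - 0.2585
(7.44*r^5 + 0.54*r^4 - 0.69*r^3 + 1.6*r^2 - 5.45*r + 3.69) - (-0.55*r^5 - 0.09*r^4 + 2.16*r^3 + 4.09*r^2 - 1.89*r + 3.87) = 7.99*r^5 + 0.63*r^4 - 2.85*r^3 - 2.49*r^2 - 3.56*r - 0.18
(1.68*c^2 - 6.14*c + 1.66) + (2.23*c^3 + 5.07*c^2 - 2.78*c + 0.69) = 2.23*c^3 + 6.75*c^2 - 8.92*c + 2.35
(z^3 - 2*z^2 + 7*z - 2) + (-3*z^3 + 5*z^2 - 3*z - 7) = -2*z^3 + 3*z^2 + 4*z - 9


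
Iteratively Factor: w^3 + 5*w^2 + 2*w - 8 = (w + 4)*(w^2 + w - 2) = (w + 2)*(w + 4)*(w - 1)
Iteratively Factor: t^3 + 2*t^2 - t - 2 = (t + 1)*(t^2 + t - 2) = (t + 1)*(t + 2)*(t - 1)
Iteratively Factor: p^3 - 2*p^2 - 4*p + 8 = (p + 2)*(p^2 - 4*p + 4) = (p - 2)*(p + 2)*(p - 2)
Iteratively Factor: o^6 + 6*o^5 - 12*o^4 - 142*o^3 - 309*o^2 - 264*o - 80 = (o + 4)*(o^5 + 2*o^4 - 20*o^3 - 62*o^2 - 61*o - 20) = (o + 1)*(o + 4)*(o^4 + o^3 - 21*o^2 - 41*o - 20) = (o - 5)*(o + 1)*(o + 4)*(o^3 + 6*o^2 + 9*o + 4) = (o - 5)*(o + 1)^2*(o + 4)*(o^2 + 5*o + 4) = (o - 5)*(o + 1)^2*(o + 4)^2*(o + 1)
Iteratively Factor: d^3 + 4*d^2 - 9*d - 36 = (d + 3)*(d^2 + d - 12) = (d - 3)*(d + 3)*(d + 4)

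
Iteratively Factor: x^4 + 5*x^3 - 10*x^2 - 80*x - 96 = (x + 3)*(x^3 + 2*x^2 - 16*x - 32) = (x - 4)*(x + 3)*(x^2 + 6*x + 8) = (x - 4)*(x + 2)*(x + 3)*(x + 4)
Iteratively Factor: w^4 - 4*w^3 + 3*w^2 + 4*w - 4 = (w + 1)*(w^3 - 5*w^2 + 8*w - 4) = (w - 2)*(w + 1)*(w^2 - 3*w + 2) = (w - 2)^2*(w + 1)*(w - 1)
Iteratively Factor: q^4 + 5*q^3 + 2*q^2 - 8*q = (q + 2)*(q^3 + 3*q^2 - 4*q) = (q - 1)*(q + 2)*(q^2 + 4*q) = (q - 1)*(q + 2)*(q + 4)*(q)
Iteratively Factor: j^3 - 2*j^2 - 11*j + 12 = (j - 1)*(j^2 - j - 12) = (j - 4)*(j - 1)*(j + 3)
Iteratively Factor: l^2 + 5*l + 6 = (l + 3)*(l + 2)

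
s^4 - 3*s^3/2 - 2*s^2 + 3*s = s*(s - 3/2)*(s - sqrt(2))*(s + sqrt(2))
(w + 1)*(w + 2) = w^2 + 3*w + 2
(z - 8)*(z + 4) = z^2 - 4*z - 32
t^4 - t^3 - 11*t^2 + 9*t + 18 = (t - 3)*(t - 2)*(t + 1)*(t + 3)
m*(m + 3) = m^2 + 3*m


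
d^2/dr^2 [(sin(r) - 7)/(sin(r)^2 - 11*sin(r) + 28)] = (-4*sin(r) + cos(r)^2 + 1)/(sin(r) - 4)^3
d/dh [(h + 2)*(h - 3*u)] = 2*h - 3*u + 2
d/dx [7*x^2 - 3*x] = 14*x - 3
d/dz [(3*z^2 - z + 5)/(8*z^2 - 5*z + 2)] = (-7*z^2 - 68*z + 23)/(64*z^4 - 80*z^3 + 57*z^2 - 20*z + 4)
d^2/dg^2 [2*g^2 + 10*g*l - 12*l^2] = 4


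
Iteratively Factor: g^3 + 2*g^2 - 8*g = (g)*(g^2 + 2*g - 8) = g*(g - 2)*(g + 4)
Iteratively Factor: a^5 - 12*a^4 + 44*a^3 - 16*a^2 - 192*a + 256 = (a - 4)*(a^4 - 8*a^3 + 12*a^2 + 32*a - 64) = (a - 4)*(a - 2)*(a^3 - 6*a^2 + 32) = (a - 4)^2*(a - 2)*(a^2 - 2*a - 8) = (a - 4)^2*(a - 2)*(a + 2)*(a - 4)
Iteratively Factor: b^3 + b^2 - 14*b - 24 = (b - 4)*(b^2 + 5*b + 6) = (b - 4)*(b + 3)*(b + 2)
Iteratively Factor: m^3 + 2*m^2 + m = (m + 1)*(m^2 + m) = (m + 1)^2*(m)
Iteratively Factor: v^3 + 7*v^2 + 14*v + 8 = (v + 4)*(v^2 + 3*v + 2) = (v + 2)*(v + 4)*(v + 1)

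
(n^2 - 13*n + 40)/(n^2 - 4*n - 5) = (n - 8)/(n + 1)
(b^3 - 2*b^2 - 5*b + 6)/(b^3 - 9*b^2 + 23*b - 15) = (b + 2)/(b - 5)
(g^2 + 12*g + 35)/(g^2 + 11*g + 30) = (g + 7)/(g + 6)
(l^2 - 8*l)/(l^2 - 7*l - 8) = l/(l + 1)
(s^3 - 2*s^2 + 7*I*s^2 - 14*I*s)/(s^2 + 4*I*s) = (s^2 + s*(-2 + 7*I) - 14*I)/(s + 4*I)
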